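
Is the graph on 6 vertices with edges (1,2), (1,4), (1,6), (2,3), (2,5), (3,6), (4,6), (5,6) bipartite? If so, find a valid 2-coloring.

Step 1: Attempt 2-coloring using BFS:
  Start at vertex 1, assign color 0
  Color vertex 2 with color 1 (neighbor of 1)
  Color vertex 4 with color 1 (neighbor of 1)
  Color vertex 6 with color 1 (neighbor of 1)
  Color vertex 3 with color 0 (neighbor of 2)
  Color vertex 5 with color 0 (neighbor of 2)

Step 2: Conflict found! Vertices 4 and 6 are adjacent but have the same color.
This means the graph contains an odd cycle.

The graph is NOT bipartite.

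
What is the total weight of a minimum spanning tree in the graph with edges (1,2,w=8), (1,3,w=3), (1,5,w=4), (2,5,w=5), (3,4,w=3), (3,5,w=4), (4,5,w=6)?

Apply Kruskal's algorithm (sort edges by weight, add if no cycle):

Sorted edges by weight:
  (1,3) w=3
  (3,4) w=3
  (1,5) w=4
  (3,5) w=4
  (2,5) w=5
  (4,5) w=6
  (1,2) w=8

Add edge (1,3) w=3 -- no cycle. Running total: 3
Add edge (3,4) w=3 -- no cycle. Running total: 6
Add edge (1,5) w=4 -- no cycle. Running total: 10
Skip edge (3,5) w=4 -- would create cycle
Add edge (2,5) w=5 -- no cycle. Running total: 15

MST edges: (1,3,w=3), (3,4,w=3), (1,5,w=4), (2,5,w=5)
Total MST weight: 3 + 3 + 4 + 5 = 15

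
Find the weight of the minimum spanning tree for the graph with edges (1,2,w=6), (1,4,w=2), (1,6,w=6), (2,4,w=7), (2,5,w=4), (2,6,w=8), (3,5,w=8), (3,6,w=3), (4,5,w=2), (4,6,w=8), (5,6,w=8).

Apply Kruskal's algorithm (sort edges by weight, add if no cycle):

Sorted edges by weight:
  (1,4) w=2
  (4,5) w=2
  (3,6) w=3
  (2,5) w=4
  (1,2) w=6
  (1,6) w=6
  (2,4) w=7
  (2,6) w=8
  (3,5) w=8
  (4,6) w=8
  (5,6) w=8

Add edge (1,4) w=2 -- no cycle. Running total: 2
Add edge (4,5) w=2 -- no cycle. Running total: 4
Add edge (3,6) w=3 -- no cycle. Running total: 7
Add edge (2,5) w=4 -- no cycle. Running total: 11
Skip edge (1,2) w=6 -- would create cycle
Add edge (1,6) w=6 -- no cycle. Running total: 17

MST edges: (1,4,w=2), (4,5,w=2), (3,6,w=3), (2,5,w=4), (1,6,w=6)
Total MST weight: 2 + 2 + 3 + 4 + 6 = 17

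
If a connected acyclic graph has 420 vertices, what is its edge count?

A tree on n vertices always has exactly n - 1 edges.
For n = 420: edges = 420 - 1 = 419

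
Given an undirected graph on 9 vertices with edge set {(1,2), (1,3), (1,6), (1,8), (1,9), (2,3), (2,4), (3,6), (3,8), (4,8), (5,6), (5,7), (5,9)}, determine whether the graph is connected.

Step 1: Build adjacency list from edges:
  1: 2, 3, 6, 8, 9
  2: 1, 3, 4
  3: 1, 2, 6, 8
  4: 2, 8
  5: 6, 7, 9
  6: 1, 3, 5
  7: 5
  8: 1, 3, 4
  9: 1, 5

Step 2: Run BFS/DFS from vertex 1:
  Visited: {1, 2, 3, 6, 8, 9, 4, 5, 7}
  Reached 9 of 9 vertices

Step 3: All 9 vertices reached from vertex 1, so the graph is connected.
Answer: Yes, the graph is connected.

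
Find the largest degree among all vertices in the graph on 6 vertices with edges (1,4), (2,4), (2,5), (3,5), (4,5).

Step 1: Count edges incident to each vertex:
  deg(1) = 1 (neighbors: 4)
  deg(2) = 2 (neighbors: 4, 5)
  deg(3) = 1 (neighbors: 5)
  deg(4) = 3 (neighbors: 1, 2, 5)
  deg(5) = 3 (neighbors: 2, 3, 4)
  deg(6) = 0 (neighbors: none)

Step 2: Find maximum:
  max(1, 2, 1, 3, 3, 0) = 3 (vertex 4)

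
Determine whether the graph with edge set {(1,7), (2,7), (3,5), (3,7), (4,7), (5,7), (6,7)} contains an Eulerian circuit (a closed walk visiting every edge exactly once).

Step 1: Find the degree of each vertex:
  deg(1) = 1
  deg(2) = 1
  deg(3) = 2
  deg(4) = 1
  deg(5) = 2
  deg(6) = 1
  deg(7) = 6

Step 2: Count vertices with odd degree:
  Odd-degree vertices: 1, 2, 4, 6 (4 total)

Step 3: Apply Euler's theorem:
  - Eulerian circuit exists iff graph is connected and all vertices have even degree
  - Eulerian path exists iff graph is connected and has 0 or 2 odd-degree vertices

Graph has 4 odd-degree vertices (need 0 or 2).
Neither Eulerian path nor Eulerian circuit exists.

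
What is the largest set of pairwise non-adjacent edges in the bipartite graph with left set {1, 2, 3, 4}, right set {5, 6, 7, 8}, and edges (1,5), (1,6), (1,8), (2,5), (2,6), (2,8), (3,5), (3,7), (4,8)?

Step 1: List the neighbors of each left vertex:
  1: 5, 6, 8
  2: 5, 6, 8
  3: 5, 7
  4: 8

Step 2: Greedily match left vertices, then look for augmenting paths:
  Match 1 -- 5
  Match 2 -- 6
  Match 3 -- 7
  Match 4 -- 8
  No augmenting path remains.

Step 3: Verify this is maximum:
  Matching size 4 = min(|L|, |R|) = min(4, 4), which is an upper bound, so this matching is maximum.

Maximum matching: {(1,5), (2,6), (3,7), (4,8)}
Size: 4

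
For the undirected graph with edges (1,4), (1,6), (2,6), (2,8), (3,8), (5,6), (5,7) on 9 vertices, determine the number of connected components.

Step 1: Build adjacency list from edges:
  1: 4, 6
  2: 6, 8
  3: 8
  4: 1
  5: 6, 7
  6: 1, 2, 5
  7: 5
  8: 2, 3
  9: (none)

Step 2: Run BFS/DFS from vertex 1:
  Visited: {1, 4, 6, 2, 5, 8, 7, 3}
  Reached 8 of 9 vertices

Step 3: Only 8 of 9 vertices reached. Graph is disconnected.
Connected components: {1, 2, 3, 4, 5, 6, 7, 8}, {9}
Number of connected components: 2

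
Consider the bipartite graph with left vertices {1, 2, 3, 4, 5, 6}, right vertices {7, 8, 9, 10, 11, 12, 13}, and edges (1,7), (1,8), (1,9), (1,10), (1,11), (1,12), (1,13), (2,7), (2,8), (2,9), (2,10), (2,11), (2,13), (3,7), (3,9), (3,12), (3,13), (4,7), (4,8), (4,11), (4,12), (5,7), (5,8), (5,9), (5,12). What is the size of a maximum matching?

Step 1: List the neighbors of each left vertex:
  1: 7, 8, 9, 10, 11, 12, 13
  2: 7, 8, 9, 10, 11, 13
  3: 7, 9, 12, 13
  4: 7, 8, 11, 12
  5: 7, 8, 9, 12
  6: (none)

Step 2: Greedily match left vertices, then look for augmenting paths:
  Match 1 -- 7
  Match 2 -- 8
  Match 3 -- 9
  Match 4 -- 11
  Match 5 -- 12
  No augmenting path remains.

Step 3: Verify this is maximum:
  Matching has size 5. The vertex set {1, 2, 3, 4, 5} covers every edge and has size 5; any matching has at most one edge per cover vertex, so 5 is maximum (König's theorem).

Maximum matching: {(1,7), (2,8), (3,9), (4,11), (5,12)}
Size: 5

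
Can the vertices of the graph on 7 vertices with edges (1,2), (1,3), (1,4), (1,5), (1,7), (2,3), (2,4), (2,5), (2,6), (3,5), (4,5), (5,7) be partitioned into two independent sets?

Step 1: Attempt 2-coloring using BFS:
  Start at vertex 1, assign color 0
  Color vertex 2 with color 1 (neighbor of 1)
  Color vertex 3 with color 1 (neighbor of 1)
  Color vertex 4 with color 1 (neighbor of 1)
  Color vertex 5 with color 1 (neighbor of 1)
  Color vertex 7 with color 1 (neighbor of 1)

Step 2: Conflict found! Vertices 2 and 3 are adjacent but have the same color.
This means the graph contains an odd cycle.

The graph is NOT bipartite.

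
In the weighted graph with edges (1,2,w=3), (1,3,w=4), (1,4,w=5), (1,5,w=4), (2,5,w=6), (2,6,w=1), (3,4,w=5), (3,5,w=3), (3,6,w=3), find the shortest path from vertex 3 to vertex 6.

Step 1: Build adjacency list with weights:
  1: 2(w=3), 3(w=4), 4(w=5), 5(w=4)
  2: 1(w=3), 5(w=6), 6(w=1)
  3: 1(w=4), 4(w=5), 5(w=3), 6(w=3)
  4: 1(w=5), 3(w=5)
  5: 1(w=4), 2(w=6), 3(w=3)
  6: 2(w=1), 3(w=3)

Step 2: Apply Dijkstra's algorithm from vertex 3:
  Visit vertex 3 (distance=0)
    Update dist[1] = 4
    Update dist[4] = 5
    Update dist[5] = 3
    Update dist[6] = 3
  Visit vertex 5 (distance=3)
    Update dist[2] = 9
  Visit vertex 6 (distance=3)
    Update dist[2] = 4

Step 3: Shortest path: 3 -> 6
Total weight: 3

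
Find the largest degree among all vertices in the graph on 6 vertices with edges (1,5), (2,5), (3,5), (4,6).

Step 1: Count edges incident to each vertex:
  deg(1) = 1 (neighbors: 5)
  deg(2) = 1 (neighbors: 5)
  deg(3) = 1 (neighbors: 5)
  deg(4) = 1 (neighbors: 6)
  deg(5) = 3 (neighbors: 1, 2, 3)
  deg(6) = 1 (neighbors: 4)

Step 2: Find maximum:
  max(1, 1, 1, 1, 3, 1) = 3 (vertex 5)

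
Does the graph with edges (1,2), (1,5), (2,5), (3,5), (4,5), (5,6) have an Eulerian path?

Step 1: Find the degree of each vertex:
  deg(1) = 2
  deg(2) = 2
  deg(3) = 1
  deg(4) = 1
  deg(5) = 5
  deg(6) = 1

Step 2: Count vertices with odd degree:
  Odd-degree vertices: 3, 4, 5, 6 (4 total)

Step 3: Apply Euler's theorem:
  - Eulerian circuit exists iff graph is connected and all vertices have even degree
  - Eulerian path exists iff graph is connected and has 0 or 2 odd-degree vertices

Graph has 4 odd-degree vertices (need 0 or 2).
Neither Eulerian path nor Eulerian circuit exists.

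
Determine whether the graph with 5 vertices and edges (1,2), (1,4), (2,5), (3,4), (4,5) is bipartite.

Step 1: Attempt 2-coloring using BFS:
  Start at vertex 1, assign color 0
  Color vertex 2 with color 1 (neighbor of 1)
  Color vertex 4 with color 1 (neighbor of 1)
  Color vertex 5 with color 0 (neighbor of 2)
  Color vertex 3 with color 0 (neighbor of 4)

Step 2: 2-coloring succeeded. No conflicts found.
  Set A (color 0): {1, 3, 5}
  Set B (color 1): {2, 4}

The graph is bipartite with partition {1, 3, 5}, {2, 4}.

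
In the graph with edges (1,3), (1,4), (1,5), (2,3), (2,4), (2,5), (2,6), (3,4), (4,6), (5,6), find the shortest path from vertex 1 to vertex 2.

Step 1: Build adjacency list:
  1: 3, 4, 5
  2: 3, 4, 5, 6
  3: 1, 2, 4
  4: 1, 2, 3, 6
  5: 1, 2, 6
  6: 2, 4, 5

Step 2: BFS from vertex 1 to find shortest path to 2:
  vertex 3 reached at distance 1
  vertex 4 reached at distance 1
  vertex 5 reached at distance 1
  vertex 2 reached at distance 2

Step 3: Shortest path: 1 -> 3 -> 2
Path length: 2 edges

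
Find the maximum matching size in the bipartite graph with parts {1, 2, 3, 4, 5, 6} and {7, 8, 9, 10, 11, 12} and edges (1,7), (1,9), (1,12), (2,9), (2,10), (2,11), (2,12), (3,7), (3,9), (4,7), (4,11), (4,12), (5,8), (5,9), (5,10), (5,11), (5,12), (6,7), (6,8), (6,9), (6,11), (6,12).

Step 1: List the neighbors of each left vertex:
  1: 7, 9, 12
  2: 9, 10, 11, 12
  3: 7, 9
  4: 7, 11, 12
  5: 8, 9, 10, 11, 12
  6: 7, 8, 9, 11, 12

Step 2: Greedily match left vertices, then look for augmenting paths:
  Match 1 -- 7
  Match 2 -- 10
  Match 3 -- 9
  Match 4 -- 11
  Match 5 -- 8
  Match 6 -- 12
  No augmenting path remains.

Step 3: Verify this is maximum:
  Matching size 6 = min(|L|, |R|) = min(6, 6), which is an upper bound, so this matching is maximum.

Maximum matching: {(1,7), (2,10), (3,9), (4,11), (5,8), (6,12)}
Size: 6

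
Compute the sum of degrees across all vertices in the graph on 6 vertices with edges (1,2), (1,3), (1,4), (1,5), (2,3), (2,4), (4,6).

Step 1: Count edges incident to each vertex:
  deg(1) = 4 (neighbors: 2, 3, 4, 5)
  deg(2) = 3 (neighbors: 1, 3, 4)
  deg(3) = 2 (neighbors: 1, 2)
  deg(4) = 3 (neighbors: 1, 2, 6)
  deg(5) = 1 (neighbors: 1)
  deg(6) = 1 (neighbors: 4)

Step 2: Sum all degrees:
  4 + 3 + 2 + 3 + 1 + 1 = 14

Verification: sum of degrees = 2 * |E| = 2 * 7 = 14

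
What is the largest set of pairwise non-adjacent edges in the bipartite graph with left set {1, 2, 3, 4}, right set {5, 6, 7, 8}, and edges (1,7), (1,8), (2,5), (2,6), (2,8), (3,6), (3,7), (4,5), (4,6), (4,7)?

Step 1: List the neighbors of each left vertex:
  1: 7, 8
  2: 5, 6, 8
  3: 6, 7
  4: 5, 6, 7

Step 2: Greedily match left vertices, then look for augmenting paths:
  Match 1 -- 7
  Match 2 -- 8
  Match 3 -- 6
  Match 4 -- 5
  No augmenting path remains.

Step 3: Verify this is maximum:
  Matching size 4 = min(|L|, |R|) = min(4, 4), which is an upper bound, so this matching is maximum.

Maximum matching: {(1,7), (2,8), (3,6), (4,5)}
Size: 4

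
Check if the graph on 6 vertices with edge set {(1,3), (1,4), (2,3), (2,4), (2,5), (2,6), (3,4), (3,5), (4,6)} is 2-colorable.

Step 1: Attempt 2-coloring using BFS:
  Start at vertex 1, assign color 0
  Color vertex 3 with color 1 (neighbor of 1)
  Color vertex 4 with color 1 (neighbor of 1)
  Color vertex 2 with color 0 (neighbor of 3)

Step 2: Conflict found! Vertices 3 and 4 are adjacent but have the same color.
This means the graph contains an odd cycle.

The graph is NOT bipartite.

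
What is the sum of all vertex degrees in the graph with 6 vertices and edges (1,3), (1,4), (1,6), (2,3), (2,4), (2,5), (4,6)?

Step 1: Count edges incident to each vertex:
  deg(1) = 3 (neighbors: 3, 4, 6)
  deg(2) = 3 (neighbors: 3, 4, 5)
  deg(3) = 2 (neighbors: 1, 2)
  deg(4) = 3 (neighbors: 1, 2, 6)
  deg(5) = 1 (neighbors: 2)
  deg(6) = 2 (neighbors: 1, 4)

Step 2: Sum all degrees:
  3 + 3 + 2 + 3 + 1 + 2 = 14

Verification: sum of degrees = 2 * |E| = 2 * 7 = 14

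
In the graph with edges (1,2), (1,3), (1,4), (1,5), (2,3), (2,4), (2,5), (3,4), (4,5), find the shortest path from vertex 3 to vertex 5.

Step 1: Build adjacency list:
  1: 2, 3, 4, 5
  2: 1, 3, 4, 5
  3: 1, 2, 4
  4: 1, 2, 3, 5
  5: 1, 2, 4

Step 2: BFS from vertex 3 to find shortest path to 5:
  vertex 1 reached at distance 1
  vertex 2 reached at distance 1
  vertex 4 reached at distance 1
  vertex 5 reached at distance 2

Step 3: Shortest path: 3 -> 1 -> 5
Path length: 2 edges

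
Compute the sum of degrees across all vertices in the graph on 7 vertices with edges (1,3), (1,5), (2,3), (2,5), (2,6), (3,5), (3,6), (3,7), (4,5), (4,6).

Step 1: Count edges incident to each vertex:
  deg(1) = 2 (neighbors: 3, 5)
  deg(2) = 3 (neighbors: 3, 5, 6)
  deg(3) = 5 (neighbors: 1, 2, 5, 6, 7)
  deg(4) = 2 (neighbors: 5, 6)
  deg(5) = 4 (neighbors: 1, 2, 3, 4)
  deg(6) = 3 (neighbors: 2, 3, 4)
  deg(7) = 1 (neighbors: 3)

Step 2: Sum all degrees:
  2 + 3 + 5 + 2 + 4 + 3 + 1 = 20

Verification: sum of degrees = 2 * |E| = 2 * 10 = 20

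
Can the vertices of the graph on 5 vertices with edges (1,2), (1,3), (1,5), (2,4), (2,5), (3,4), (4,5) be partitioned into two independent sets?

Step 1: Attempt 2-coloring using BFS:
  Start at vertex 1, assign color 0
  Color vertex 2 with color 1 (neighbor of 1)
  Color vertex 3 with color 1 (neighbor of 1)
  Color vertex 5 with color 1 (neighbor of 1)
  Color vertex 4 with color 0 (neighbor of 2)

Step 2: Conflict found! Vertices 2 and 5 are adjacent but have the same color.
This means the graph contains an odd cycle.

The graph is NOT bipartite.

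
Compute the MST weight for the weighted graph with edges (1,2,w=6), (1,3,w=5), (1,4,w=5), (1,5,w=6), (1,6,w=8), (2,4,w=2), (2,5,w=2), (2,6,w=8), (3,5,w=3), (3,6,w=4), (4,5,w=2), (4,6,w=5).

Apply Kruskal's algorithm (sort edges by weight, add if no cycle):

Sorted edges by weight:
  (2,4) w=2
  (2,5) w=2
  (4,5) w=2
  (3,5) w=3
  (3,6) w=4
  (1,4) w=5
  (1,3) w=5
  (4,6) w=5
  (1,2) w=6
  (1,5) w=6
  (1,6) w=8
  (2,6) w=8

Add edge (2,4) w=2 -- no cycle. Running total: 2
Add edge (2,5) w=2 -- no cycle. Running total: 4
Skip edge (4,5) w=2 -- would create cycle
Add edge (3,5) w=3 -- no cycle. Running total: 7
Add edge (3,6) w=4 -- no cycle. Running total: 11
Add edge (1,4) w=5 -- no cycle. Running total: 16

MST edges: (2,4,w=2), (2,5,w=2), (3,5,w=3), (3,6,w=4), (1,4,w=5)
Total MST weight: 2 + 2 + 3 + 4 + 5 = 16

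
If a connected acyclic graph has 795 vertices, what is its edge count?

A tree on n vertices always has exactly n - 1 edges.
For n = 795: edges = 795 - 1 = 794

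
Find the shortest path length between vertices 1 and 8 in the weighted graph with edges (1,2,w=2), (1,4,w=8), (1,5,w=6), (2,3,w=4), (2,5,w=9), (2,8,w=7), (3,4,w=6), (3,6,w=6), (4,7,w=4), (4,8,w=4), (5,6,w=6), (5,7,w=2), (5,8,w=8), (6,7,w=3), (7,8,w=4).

Step 1: Build adjacency list with weights:
  1: 2(w=2), 4(w=8), 5(w=6)
  2: 1(w=2), 3(w=4), 5(w=9), 8(w=7)
  3: 2(w=4), 4(w=6), 6(w=6)
  4: 1(w=8), 3(w=6), 7(w=4), 8(w=4)
  5: 1(w=6), 2(w=9), 6(w=6), 7(w=2), 8(w=8)
  6: 3(w=6), 5(w=6), 7(w=3)
  7: 4(w=4), 5(w=2), 6(w=3), 8(w=4)
  8: 2(w=7), 4(w=4), 5(w=8), 7(w=4)

Step 2: Apply Dijkstra's algorithm from vertex 1:
  Visit vertex 1 (distance=0)
    Update dist[2] = 2
    Update dist[4] = 8
    Update dist[5] = 6
  Visit vertex 2 (distance=2)
    Update dist[3] = 6
    Update dist[8] = 9
  Visit vertex 3 (distance=6)
    Update dist[6] = 12
  Visit vertex 5 (distance=6)
    Update dist[7] = 8
  Visit vertex 4 (distance=8)
  Visit vertex 7 (distance=8)
    Update dist[6] = 11
  Visit vertex 8 (distance=9)

Step 3: Shortest path: 1 -> 2 -> 8
Total weight: 2 + 7 = 9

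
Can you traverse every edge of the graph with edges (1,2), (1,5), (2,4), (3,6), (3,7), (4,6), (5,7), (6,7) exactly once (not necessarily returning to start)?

Step 1: Find the degree of each vertex:
  deg(1) = 2
  deg(2) = 2
  deg(3) = 2
  deg(4) = 2
  deg(5) = 2
  deg(6) = 3
  deg(7) = 3

Step 2: Count vertices with odd degree:
  Odd-degree vertices: 6, 7 (2 total)

Step 3: Apply Euler's theorem:
  - Eulerian circuit exists iff graph is connected and all vertices have even degree
  - Eulerian path exists iff graph is connected and has 0 or 2 odd-degree vertices

Graph is connected with exactly 2 odd-degree vertices (6, 7).
Eulerian path exists (starting and ending at the odd-degree vertices), but no Eulerian circuit.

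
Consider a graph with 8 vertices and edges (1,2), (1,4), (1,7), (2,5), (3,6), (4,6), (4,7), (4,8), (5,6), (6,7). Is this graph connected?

Step 1: Build adjacency list from edges:
  1: 2, 4, 7
  2: 1, 5
  3: 6
  4: 1, 6, 7, 8
  5: 2, 6
  6: 3, 4, 5, 7
  7: 1, 4, 6
  8: 4

Step 2: Run BFS/DFS from vertex 1:
  Visited: {1, 2, 4, 7, 5, 6, 8, 3}
  Reached 8 of 8 vertices

Step 3: All 8 vertices reached from vertex 1, so the graph is connected.
Answer: Yes, the graph is connected.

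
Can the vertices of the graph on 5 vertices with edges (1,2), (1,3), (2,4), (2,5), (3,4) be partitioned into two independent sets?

Step 1: Attempt 2-coloring using BFS:
  Start at vertex 1, assign color 0
  Color vertex 2 with color 1 (neighbor of 1)
  Color vertex 3 with color 1 (neighbor of 1)
  Color vertex 4 with color 0 (neighbor of 2)
  Color vertex 5 with color 0 (neighbor of 2)

Step 2: 2-coloring succeeded. No conflicts found.
  Set A (color 0): {1, 4, 5}
  Set B (color 1): {2, 3}

The graph is bipartite with partition {1, 4, 5}, {2, 3}.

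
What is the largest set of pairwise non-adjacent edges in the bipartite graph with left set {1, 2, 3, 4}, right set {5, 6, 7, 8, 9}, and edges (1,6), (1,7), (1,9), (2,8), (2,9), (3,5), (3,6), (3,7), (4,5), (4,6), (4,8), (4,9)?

Step 1: List the neighbors of each left vertex:
  1: 6, 7, 9
  2: 8, 9
  3: 5, 6, 7
  4: 5, 6, 8, 9

Step 2: Greedily match left vertices, then look for augmenting paths:
  Match 1 -- 6
  Match 2 -- 8
  Match 3 -- 5
  Match 4 -- 9
  No augmenting path remains.

Step 3: Verify this is maximum:
  Matching size 4 = min(|L|, |R|) = min(4, 5), which is an upper bound, so this matching is maximum.

Maximum matching: {(1,6), (2,8), (3,5), (4,9)}
Size: 4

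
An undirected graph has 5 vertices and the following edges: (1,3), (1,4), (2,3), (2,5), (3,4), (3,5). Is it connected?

Step 1: Build adjacency list from edges:
  1: 3, 4
  2: 3, 5
  3: 1, 2, 4, 5
  4: 1, 3
  5: 2, 3

Step 2: Run BFS/DFS from vertex 1:
  Visited: {1, 3, 4, 2, 5}
  Reached 5 of 5 vertices

Step 3: All 5 vertices reached from vertex 1, so the graph is connected.
Answer: Yes, the graph is connected.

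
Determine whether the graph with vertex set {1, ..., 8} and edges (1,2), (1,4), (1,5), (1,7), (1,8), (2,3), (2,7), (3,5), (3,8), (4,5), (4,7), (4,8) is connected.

Step 1: Build adjacency list from edges:
  1: 2, 4, 5, 7, 8
  2: 1, 3, 7
  3: 2, 5, 8
  4: 1, 5, 7, 8
  5: 1, 3, 4
  6: (none)
  7: 1, 2, 4
  8: 1, 3, 4

Step 2: Run BFS/DFS from vertex 1:
  Visited: {1, 2, 4, 5, 7, 8, 3}
  Reached 7 of 8 vertices

Step 3: Only 7 of 8 vertices reached. Graph is disconnected.
Connected components: {1, 2, 3, 4, 5, 7, 8}, {6}
Answer: No, the graph is not connected (2 components).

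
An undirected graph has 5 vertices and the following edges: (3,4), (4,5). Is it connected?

Step 1: Build adjacency list from edges:
  1: (none)
  2: (none)
  3: 4
  4: 3, 5
  5: 4

Step 2: Run BFS/DFS from vertex 1:
  Visited: {1}
  Reached 1 of 5 vertices

Step 3: Only 1 of 5 vertices reached. Graph is disconnected.
Connected components: {1}, {2}, {3, 4, 5}
Answer: No, the graph is not connected (3 components).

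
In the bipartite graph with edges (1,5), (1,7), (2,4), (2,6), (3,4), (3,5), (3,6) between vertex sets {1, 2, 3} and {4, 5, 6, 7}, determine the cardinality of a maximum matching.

Step 1: List the neighbors of each left vertex:
  1: 5, 7
  2: 4, 6
  3: 4, 5, 6

Step 2: Greedily match left vertices, then look for augmenting paths:
  Match 1 -- 5
  Match 2 -- 4
  Match 3 -- 6
  No augmenting path remains.

Step 3: Verify this is maximum:
  Matching size 3 = min(|L|, |R|) = min(3, 4), which is an upper bound, so this matching is maximum.

Maximum matching: {(1,5), (2,4), (3,6)}
Size: 3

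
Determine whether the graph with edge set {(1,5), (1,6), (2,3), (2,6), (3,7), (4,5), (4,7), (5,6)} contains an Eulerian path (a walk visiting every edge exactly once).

Step 1: Find the degree of each vertex:
  deg(1) = 2
  deg(2) = 2
  deg(3) = 2
  deg(4) = 2
  deg(5) = 3
  deg(6) = 3
  deg(7) = 2

Step 2: Count vertices with odd degree:
  Odd-degree vertices: 5, 6 (2 total)

Step 3: Apply Euler's theorem:
  - Eulerian circuit exists iff graph is connected and all vertices have even degree
  - Eulerian path exists iff graph is connected and has 0 or 2 odd-degree vertices

Graph is connected with exactly 2 odd-degree vertices (5, 6).
Eulerian path exists (starting and ending at the odd-degree vertices), but no Eulerian circuit.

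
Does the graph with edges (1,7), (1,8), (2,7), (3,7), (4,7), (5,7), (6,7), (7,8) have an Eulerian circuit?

Step 1: Find the degree of each vertex:
  deg(1) = 2
  deg(2) = 1
  deg(3) = 1
  deg(4) = 1
  deg(5) = 1
  deg(6) = 1
  deg(7) = 7
  deg(8) = 2

Step 2: Count vertices with odd degree:
  Odd-degree vertices: 2, 3, 4, 5, 6, 7 (6 total)

Step 3: Apply Euler's theorem:
  - Eulerian circuit exists iff graph is connected and all vertices have even degree
  - Eulerian path exists iff graph is connected and has 0 or 2 odd-degree vertices

Graph has 6 odd-degree vertices (need 0 or 2).
Neither Eulerian path nor Eulerian circuit exists.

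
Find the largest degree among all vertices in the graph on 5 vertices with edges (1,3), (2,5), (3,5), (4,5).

Step 1: Count edges incident to each vertex:
  deg(1) = 1 (neighbors: 3)
  deg(2) = 1 (neighbors: 5)
  deg(3) = 2 (neighbors: 1, 5)
  deg(4) = 1 (neighbors: 5)
  deg(5) = 3 (neighbors: 2, 3, 4)

Step 2: Find maximum:
  max(1, 1, 2, 1, 3) = 3 (vertex 5)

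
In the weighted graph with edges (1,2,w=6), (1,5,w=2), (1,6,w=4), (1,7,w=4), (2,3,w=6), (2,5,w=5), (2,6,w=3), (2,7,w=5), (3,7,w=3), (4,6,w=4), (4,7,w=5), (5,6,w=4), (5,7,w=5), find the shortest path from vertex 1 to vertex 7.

Step 1: Build adjacency list with weights:
  1: 2(w=6), 5(w=2), 6(w=4), 7(w=4)
  2: 1(w=6), 3(w=6), 5(w=5), 6(w=3), 7(w=5)
  3: 2(w=6), 7(w=3)
  4: 6(w=4), 7(w=5)
  5: 1(w=2), 2(w=5), 6(w=4), 7(w=5)
  6: 1(w=4), 2(w=3), 4(w=4), 5(w=4)
  7: 1(w=4), 2(w=5), 3(w=3), 4(w=5), 5(w=5)

Step 2: Apply Dijkstra's algorithm from vertex 1:
  Visit vertex 1 (distance=0)
    Update dist[2] = 6
    Update dist[5] = 2
    Update dist[6] = 4
    Update dist[7] = 4
  Visit vertex 5 (distance=2)
  Visit vertex 6 (distance=4)
    Update dist[4] = 8
  Visit vertex 7 (distance=4)
    Update dist[3] = 7

Step 3: Shortest path: 1 -> 7
Total weight: 4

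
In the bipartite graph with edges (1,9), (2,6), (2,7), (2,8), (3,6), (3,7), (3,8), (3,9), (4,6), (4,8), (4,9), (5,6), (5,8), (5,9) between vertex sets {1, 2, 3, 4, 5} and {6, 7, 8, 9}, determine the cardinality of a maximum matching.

Step 1: List the neighbors of each left vertex:
  1: 9
  2: 6, 7, 8
  3: 6, 7, 8, 9
  4: 6, 8, 9
  5: 6, 8, 9

Step 2: Greedily match left vertices, then look for augmenting paths:
  Match 1 -- 9
  Match 2 -- 6
  Match 3 -- 7
  Match 4 -- 8
  No augmenting path remains.

Step 3: Verify this is maximum:
  Matching size 4 = min(|L|, |R|) = min(5, 4), which is an upper bound, so this matching is maximum.

Maximum matching: {(1,9), (2,6), (3,7), (4,8)}
Size: 4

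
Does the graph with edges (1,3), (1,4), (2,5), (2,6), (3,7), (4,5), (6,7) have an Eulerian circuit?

Step 1: Find the degree of each vertex:
  deg(1) = 2
  deg(2) = 2
  deg(3) = 2
  deg(4) = 2
  deg(5) = 2
  deg(6) = 2
  deg(7) = 2

Step 2: Count vertices with odd degree:
  All vertices have even degree (0 odd-degree vertices)

Step 3: Apply Euler's theorem:
  - Eulerian circuit exists iff graph is connected and all vertices have even degree
  - Eulerian path exists iff graph is connected and has 0 or 2 odd-degree vertices

Graph is connected with 0 odd-degree vertices.
Both Eulerian circuit and Eulerian path exist.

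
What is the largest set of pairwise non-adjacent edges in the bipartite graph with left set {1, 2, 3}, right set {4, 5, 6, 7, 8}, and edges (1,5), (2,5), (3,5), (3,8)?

Step 1: List the neighbors of each left vertex:
  1: 5
  2: 5
  3: 5, 8

Step 2: Greedily match left vertices, then look for augmenting paths:
  Match 1 -- 5
  Match 3 -- 8
  No augmenting path remains.

Step 3: Verify this is maximum:
  Matching has size 2. The vertex set {3, 5} covers every edge and has size 2; any matching has at most one edge per cover vertex, so 2 is maximum (König's theorem).

Maximum matching: {(1,5), (3,8)}
Size: 2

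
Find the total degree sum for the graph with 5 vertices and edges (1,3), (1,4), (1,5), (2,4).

Step 1: Count edges incident to each vertex:
  deg(1) = 3 (neighbors: 3, 4, 5)
  deg(2) = 1 (neighbors: 4)
  deg(3) = 1 (neighbors: 1)
  deg(4) = 2 (neighbors: 1, 2)
  deg(5) = 1 (neighbors: 1)

Step 2: Sum all degrees:
  3 + 1 + 1 + 2 + 1 = 8

Verification: sum of degrees = 2 * |E| = 2 * 4 = 8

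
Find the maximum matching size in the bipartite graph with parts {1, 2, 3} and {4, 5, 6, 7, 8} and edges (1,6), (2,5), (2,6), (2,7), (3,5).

Step 1: List the neighbors of each left vertex:
  1: 6
  2: 5, 6, 7
  3: 5

Step 2: Greedily match left vertices, then look for augmenting paths:
  Match 1 -- 6
  Match 2 -- 7
  Match 3 -- 5
  No augmenting path remains.

Step 3: Verify this is maximum:
  Matching size 3 = min(|L|, |R|) = min(3, 5), which is an upper bound, so this matching is maximum.

Maximum matching: {(1,6), (2,7), (3,5)}
Size: 3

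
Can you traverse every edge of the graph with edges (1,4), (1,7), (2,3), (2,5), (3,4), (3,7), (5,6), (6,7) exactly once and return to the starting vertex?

Step 1: Find the degree of each vertex:
  deg(1) = 2
  deg(2) = 2
  deg(3) = 3
  deg(4) = 2
  deg(5) = 2
  deg(6) = 2
  deg(7) = 3

Step 2: Count vertices with odd degree:
  Odd-degree vertices: 3, 7 (2 total)

Step 3: Apply Euler's theorem:
  - Eulerian circuit exists iff graph is connected and all vertices have even degree
  - Eulerian path exists iff graph is connected and has 0 or 2 odd-degree vertices

Graph is connected with exactly 2 odd-degree vertices (3, 7).
Eulerian path exists (starting and ending at the odd-degree vertices), but no Eulerian circuit.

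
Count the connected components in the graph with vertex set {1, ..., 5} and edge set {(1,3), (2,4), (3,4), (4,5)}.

Step 1: Build adjacency list from edges:
  1: 3
  2: 4
  3: 1, 4
  4: 2, 3, 5
  5: 4

Step 2: Run BFS/DFS from vertex 1:
  Visited: {1, 3, 4, 2, 5}
  Reached 5 of 5 vertices

Step 3: All 5 vertices reached from vertex 1, so the graph is connected.
Number of connected components: 1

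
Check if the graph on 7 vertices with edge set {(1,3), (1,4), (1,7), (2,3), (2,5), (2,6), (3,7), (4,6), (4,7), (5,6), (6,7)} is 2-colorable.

Step 1: Attempt 2-coloring using BFS:
  Start at vertex 1, assign color 0
  Color vertex 3 with color 1 (neighbor of 1)
  Color vertex 4 with color 1 (neighbor of 1)
  Color vertex 7 with color 1 (neighbor of 1)
  Color vertex 2 with color 0 (neighbor of 3)

Step 2: Conflict found! Vertices 3 and 7 are adjacent but have the same color.
This means the graph contains an odd cycle.

The graph is NOT bipartite.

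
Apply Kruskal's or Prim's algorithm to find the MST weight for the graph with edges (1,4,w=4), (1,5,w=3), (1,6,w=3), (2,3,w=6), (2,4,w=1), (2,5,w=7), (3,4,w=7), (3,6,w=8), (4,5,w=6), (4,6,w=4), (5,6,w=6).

Apply Kruskal's algorithm (sort edges by weight, add if no cycle):

Sorted edges by weight:
  (2,4) w=1
  (1,5) w=3
  (1,6) w=3
  (1,4) w=4
  (4,6) w=4
  (2,3) w=6
  (4,5) w=6
  (5,6) w=6
  (2,5) w=7
  (3,4) w=7
  (3,6) w=8

Add edge (2,4) w=1 -- no cycle. Running total: 1
Add edge (1,5) w=3 -- no cycle. Running total: 4
Add edge (1,6) w=3 -- no cycle. Running total: 7
Add edge (1,4) w=4 -- no cycle. Running total: 11
Skip edge (4,6) w=4 -- would create cycle
Add edge (2,3) w=6 -- no cycle. Running total: 17

MST edges: (2,4,w=1), (1,5,w=3), (1,6,w=3), (1,4,w=4), (2,3,w=6)
Total MST weight: 1 + 3 + 3 + 4 + 6 = 17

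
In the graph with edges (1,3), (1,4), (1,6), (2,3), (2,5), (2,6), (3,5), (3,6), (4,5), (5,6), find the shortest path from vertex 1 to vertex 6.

Step 1: Build adjacency list:
  1: 3, 4, 6
  2: 3, 5, 6
  3: 1, 2, 5, 6
  4: 1, 5
  5: 2, 3, 4, 6
  6: 1, 2, 3, 5

Step 2: BFS from vertex 1 to find shortest path to 6:
  vertex 3 reached at distance 1
  vertex 4 reached at distance 1
  vertex 6 reached at distance 1

Step 3: Shortest path: 1 -> 6
Path length: 1 edge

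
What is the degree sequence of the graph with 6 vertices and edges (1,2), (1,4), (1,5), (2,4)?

Step 1: Count edges incident to each vertex:
  deg(1) = 3 (neighbors: 2, 4, 5)
  deg(2) = 2 (neighbors: 1, 4)
  deg(3) = 0 (neighbors: none)
  deg(4) = 2 (neighbors: 1, 2)
  deg(5) = 1 (neighbors: 1)
  deg(6) = 0 (neighbors: none)

Step 2: Sort degrees in non-increasing order:
  Degrees: [3, 2, 0, 2, 1, 0] -> sorted: [3, 2, 2, 1, 0, 0]

Degree sequence: [3, 2, 2, 1, 0, 0]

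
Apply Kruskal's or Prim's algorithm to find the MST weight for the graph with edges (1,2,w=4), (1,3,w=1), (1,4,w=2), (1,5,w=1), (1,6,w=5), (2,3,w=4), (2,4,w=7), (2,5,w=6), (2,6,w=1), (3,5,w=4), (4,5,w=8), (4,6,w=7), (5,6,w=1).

Apply Kruskal's algorithm (sort edges by weight, add if no cycle):

Sorted edges by weight:
  (1,3) w=1
  (1,5) w=1
  (2,6) w=1
  (5,6) w=1
  (1,4) w=2
  (1,2) w=4
  (2,3) w=4
  (3,5) w=4
  (1,6) w=5
  (2,5) w=6
  (2,4) w=7
  (4,6) w=7
  (4,5) w=8

Add edge (1,3) w=1 -- no cycle. Running total: 1
Add edge (1,5) w=1 -- no cycle. Running total: 2
Add edge (2,6) w=1 -- no cycle. Running total: 3
Add edge (5,6) w=1 -- no cycle. Running total: 4
Add edge (1,4) w=2 -- no cycle. Running total: 6

MST edges: (1,3,w=1), (1,5,w=1), (2,6,w=1), (5,6,w=1), (1,4,w=2)
Total MST weight: 1 + 1 + 1 + 1 + 2 = 6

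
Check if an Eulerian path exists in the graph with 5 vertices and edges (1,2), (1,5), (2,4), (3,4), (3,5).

Step 1: Find the degree of each vertex:
  deg(1) = 2
  deg(2) = 2
  deg(3) = 2
  deg(4) = 2
  deg(5) = 2

Step 2: Count vertices with odd degree:
  All vertices have even degree (0 odd-degree vertices)

Step 3: Apply Euler's theorem:
  - Eulerian circuit exists iff graph is connected and all vertices have even degree
  - Eulerian path exists iff graph is connected and has 0 or 2 odd-degree vertices

Graph is connected with 0 odd-degree vertices.
Both Eulerian circuit and Eulerian path exist.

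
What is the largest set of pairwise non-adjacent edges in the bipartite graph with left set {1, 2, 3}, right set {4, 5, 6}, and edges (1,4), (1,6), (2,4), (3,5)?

Step 1: List the neighbors of each left vertex:
  1: 4, 6
  2: 4
  3: 5

Step 2: Greedily match left vertices, then look for augmenting paths:
  Match 1 -- 6
  Match 2 -- 4
  Match 3 -- 5
  No augmenting path remains.

Step 3: Verify this is maximum:
  Matching size 3 = min(|L|, |R|) = min(3, 3), which is an upper bound, so this matching is maximum.

Maximum matching: {(1,6), (2,4), (3,5)}
Size: 3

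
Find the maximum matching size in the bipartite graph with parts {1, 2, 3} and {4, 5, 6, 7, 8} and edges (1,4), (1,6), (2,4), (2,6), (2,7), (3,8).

Step 1: List the neighbors of each left vertex:
  1: 4, 6
  2: 4, 6, 7
  3: 8

Step 2: Greedily match left vertices, then look for augmenting paths:
  Match 1 -- 4
  Match 2 -- 6
  Match 3 -- 8
  No augmenting path remains.

Step 3: Verify this is maximum:
  Matching size 3 = min(|L|, |R|) = min(3, 5), which is an upper bound, so this matching is maximum.

Maximum matching: {(1,4), (2,6), (3,8)}
Size: 3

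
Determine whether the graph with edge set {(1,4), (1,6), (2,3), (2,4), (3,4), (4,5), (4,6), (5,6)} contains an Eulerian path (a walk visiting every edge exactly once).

Step 1: Find the degree of each vertex:
  deg(1) = 2
  deg(2) = 2
  deg(3) = 2
  deg(4) = 5
  deg(5) = 2
  deg(6) = 3

Step 2: Count vertices with odd degree:
  Odd-degree vertices: 4, 6 (2 total)

Step 3: Apply Euler's theorem:
  - Eulerian circuit exists iff graph is connected and all vertices have even degree
  - Eulerian path exists iff graph is connected and has 0 or 2 odd-degree vertices

Graph is connected with exactly 2 odd-degree vertices (4, 6).
Eulerian path exists (starting and ending at the odd-degree vertices), but no Eulerian circuit.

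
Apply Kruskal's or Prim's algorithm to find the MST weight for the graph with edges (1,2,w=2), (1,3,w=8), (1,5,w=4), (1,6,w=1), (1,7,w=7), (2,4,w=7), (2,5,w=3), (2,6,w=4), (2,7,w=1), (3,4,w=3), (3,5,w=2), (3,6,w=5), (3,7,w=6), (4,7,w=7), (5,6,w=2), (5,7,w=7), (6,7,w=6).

Apply Kruskal's algorithm (sort edges by weight, add if no cycle):

Sorted edges by weight:
  (1,6) w=1
  (2,7) w=1
  (1,2) w=2
  (3,5) w=2
  (5,6) w=2
  (2,5) w=3
  (3,4) w=3
  (1,5) w=4
  (2,6) w=4
  (3,6) w=5
  (3,7) w=6
  (6,7) w=6
  (1,7) w=7
  (2,4) w=7
  (4,7) w=7
  (5,7) w=7
  (1,3) w=8

Add edge (1,6) w=1 -- no cycle. Running total: 1
Add edge (2,7) w=1 -- no cycle. Running total: 2
Add edge (1,2) w=2 -- no cycle. Running total: 4
Add edge (3,5) w=2 -- no cycle. Running total: 6
Add edge (5,6) w=2 -- no cycle. Running total: 8
Skip edge (2,5) w=3 -- would create cycle
Add edge (3,4) w=3 -- no cycle. Running total: 11

MST edges: (1,6,w=1), (2,7,w=1), (1,2,w=2), (3,5,w=2), (5,6,w=2), (3,4,w=3)
Total MST weight: 1 + 1 + 2 + 2 + 2 + 3 = 11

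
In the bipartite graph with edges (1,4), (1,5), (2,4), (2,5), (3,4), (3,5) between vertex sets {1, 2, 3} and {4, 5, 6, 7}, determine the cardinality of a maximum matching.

Step 1: List the neighbors of each left vertex:
  1: 4, 5
  2: 4, 5
  3: 4, 5

Step 2: Greedily match left vertices, then look for augmenting paths:
  Match 1 -- 4
  Match 2 -- 5
  No augmenting path remains.

Step 3: Verify this is maximum:
  Matching has size 2. The vertex set {4, 5} covers every edge and has size 2; any matching has at most one edge per cover vertex, so 2 is maximum (König's theorem).

Maximum matching: {(1,4), (2,5)}
Size: 2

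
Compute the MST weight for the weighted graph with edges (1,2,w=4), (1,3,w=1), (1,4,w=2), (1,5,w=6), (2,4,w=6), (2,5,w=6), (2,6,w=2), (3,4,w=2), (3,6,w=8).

Apply Kruskal's algorithm (sort edges by weight, add if no cycle):

Sorted edges by weight:
  (1,3) w=1
  (1,4) w=2
  (2,6) w=2
  (3,4) w=2
  (1,2) w=4
  (1,5) w=6
  (2,5) w=6
  (2,4) w=6
  (3,6) w=8

Add edge (1,3) w=1 -- no cycle. Running total: 1
Add edge (1,4) w=2 -- no cycle. Running total: 3
Add edge (2,6) w=2 -- no cycle. Running total: 5
Skip edge (3,4) w=2 -- would create cycle
Add edge (1,2) w=4 -- no cycle. Running total: 9
Add edge (1,5) w=6 -- no cycle. Running total: 15

MST edges: (1,3,w=1), (1,4,w=2), (2,6,w=2), (1,2,w=4), (1,5,w=6)
Total MST weight: 1 + 2 + 2 + 4 + 6 = 15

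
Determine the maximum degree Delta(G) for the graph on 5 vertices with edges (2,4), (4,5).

Step 1: Count edges incident to each vertex:
  deg(1) = 0 (neighbors: none)
  deg(2) = 1 (neighbors: 4)
  deg(3) = 0 (neighbors: none)
  deg(4) = 2 (neighbors: 2, 5)
  deg(5) = 1 (neighbors: 4)

Step 2: Find maximum:
  max(0, 1, 0, 2, 1) = 2 (vertex 4)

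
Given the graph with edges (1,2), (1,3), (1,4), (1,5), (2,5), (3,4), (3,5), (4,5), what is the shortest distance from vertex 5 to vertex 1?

Step 1: Build adjacency list:
  1: 2, 3, 4, 5
  2: 1, 5
  3: 1, 4, 5
  4: 1, 3, 5
  5: 1, 2, 3, 4

Step 2: BFS from vertex 5 to find shortest path to 1:
  vertex 1 reached at distance 1

Step 3: Shortest path: 5 -> 1
Path length: 1 edge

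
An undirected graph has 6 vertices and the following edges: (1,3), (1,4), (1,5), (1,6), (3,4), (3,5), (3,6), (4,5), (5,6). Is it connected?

Step 1: Build adjacency list from edges:
  1: 3, 4, 5, 6
  2: (none)
  3: 1, 4, 5, 6
  4: 1, 3, 5
  5: 1, 3, 4, 6
  6: 1, 3, 5

Step 2: Run BFS/DFS from vertex 1:
  Visited: {1, 3, 4, 5, 6}
  Reached 5 of 6 vertices

Step 3: Only 5 of 6 vertices reached. Graph is disconnected.
Connected components: {1, 3, 4, 5, 6}, {2}
Answer: No, the graph is not connected (2 components).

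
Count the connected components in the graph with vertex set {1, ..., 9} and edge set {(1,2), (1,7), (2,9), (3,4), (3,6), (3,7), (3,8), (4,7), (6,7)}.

Step 1: Build adjacency list from edges:
  1: 2, 7
  2: 1, 9
  3: 4, 6, 7, 8
  4: 3, 7
  5: (none)
  6: 3, 7
  7: 1, 3, 4, 6
  8: 3
  9: 2

Step 2: Run BFS/DFS from vertex 1:
  Visited: {1, 2, 7, 9, 3, 4, 6, 8}
  Reached 8 of 9 vertices

Step 3: Only 8 of 9 vertices reached. Graph is disconnected.
Connected components: {1, 2, 3, 4, 6, 7, 8, 9}, {5}
Number of connected components: 2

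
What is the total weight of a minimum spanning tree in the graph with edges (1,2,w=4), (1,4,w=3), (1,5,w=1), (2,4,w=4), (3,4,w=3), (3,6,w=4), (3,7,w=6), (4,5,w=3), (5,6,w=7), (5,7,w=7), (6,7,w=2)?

Apply Kruskal's algorithm (sort edges by weight, add if no cycle):

Sorted edges by weight:
  (1,5) w=1
  (6,7) w=2
  (1,4) w=3
  (3,4) w=3
  (4,5) w=3
  (1,2) w=4
  (2,4) w=4
  (3,6) w=4
  (3,7) w=6
  (5,7) w=7
  (5,6) w=7

Add edge (1,5) w=1 -- no cycle. Running total: 1
Add edge (6,7) w=2 -- no cycle. Running total: 3
Add edge (1,4) w=3 -- no cycle. Running total: 6
Add edge (3,4) w=3 -- no cycle. Running total: 9
Skip edge (4,5) w=3 -- would create cycle
Add edge (1,2) w=4 -- no cycle. Running total: 13
Skip edge (2,4) w=4 -- would create cycle
Add edge (3,6) w=4 -- no cycle. Running total: 17

MST edges: (1,5,w=1), (6,7,w=2), (1,4,w=3), (3,4,w=3), (1,2,w=4), (3,6,w=4)
Total MST weight: 1 + 2 + 3 + 3 + 4 + 4 = 17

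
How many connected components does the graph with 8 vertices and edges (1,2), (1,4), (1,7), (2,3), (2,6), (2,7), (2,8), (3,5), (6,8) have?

Step 1: Build adjacency list from edges:
  1: 2, 4, 7
  2: 1, 3, 6, 7, 8
  3: 2, 5
  4: 1
  5: 3
  6: 2, 8
  7: 1, 2
  8: 2, 6

Step 2: Run BFS/DFS from vertex 1:
  Visited: {1, 2, 4, 7, 3, 6, 8, 5}
  Reached 8 of 8 vertices

Step 3: All 8 vertices reached from vertex 1, so the graph is connected.
Number of connected components: 1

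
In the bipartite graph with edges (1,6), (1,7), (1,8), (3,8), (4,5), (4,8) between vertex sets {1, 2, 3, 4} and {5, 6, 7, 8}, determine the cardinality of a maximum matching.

Step 1: List the neighbors of each left vertex:
  1: 6, 7, 8
  2: (none)
  3: 8
  4: 5, 8

Step 2: Greedily match left vertices, then look for augmenting paths:
  Match 1 -- 6
  Match 3 -- 8
  Match 4 -- 5
  No augmenting path remains.

Step 3: Verify this is maximum:
  Matching has size 3. The vertex set {1, 3, 4} covers every edge and has size 3; any matching has at most one edge per cover vertex, so 3 is maximum (König's theorem).

Maximum matching: {(1,6), (3,8), (4,5)}
Size: 3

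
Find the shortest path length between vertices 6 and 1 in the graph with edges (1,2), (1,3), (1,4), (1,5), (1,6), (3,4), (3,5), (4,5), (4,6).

Step 1: Build adjacency list:
  1: 2, 3, 4, 5, 6
  2: 1
  3: 1, 4, 5
  4: 1, 3, 5, 6
  5: 1, 3, 4
  6: 1, 4

Step 2: BFS from vertex 6 to find shortest path to 1:
  vertex 1 reached at distance 1

Step 3: Shortest path: 6 -> 1
Path length: 1 edge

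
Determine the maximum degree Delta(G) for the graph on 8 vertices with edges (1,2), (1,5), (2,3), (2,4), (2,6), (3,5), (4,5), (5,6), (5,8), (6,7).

Step 1: Count edges incident to each vertex:
  deg(1) = 2 (neighbors: 2, 5)
  deg(2) = 4 (neighbors: 1, 3, 4, 6)
  deg(3) = 2 (neighbors: 2, 5)
  deg(4) = 2 (neighbors: 2, 5)
  deg(5) = 5 (neighbors: 1, 3, 4, 6, 8)
  deg(6) = 3 (neighbors: 2, 5, 7)
  deg(7) = 1 (neighbors: 6)
  deg(8) = 1 (neighbors: 5)

Step 2: Find maximum:
  max(2, 4, 2, 2, 5, 3, 1, 1) = 5 (vertex 5)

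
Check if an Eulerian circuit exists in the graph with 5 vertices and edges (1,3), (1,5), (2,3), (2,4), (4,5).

Step 1: Find the degree of each vertex:
  deg(1) = 2
  deg(2) = 2
  deg(3) = 2
  deg(4) = 2
  deg(5) = 2

Step 2: Count vertices with odd degree:
  All vertices have even degree (0 odd-degree vertices)

Step 3: Apply Euler's theorem:
  - Eulerian circuit exists iff graph is connected and all vertices have even degree
  - Eulerian path exists iff graph is connected and has 0 or 2 odd-degree vertices

Graph is connected with 0 odd-degree vertices.
Both Eulerian circuit and Eulerian path exist.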